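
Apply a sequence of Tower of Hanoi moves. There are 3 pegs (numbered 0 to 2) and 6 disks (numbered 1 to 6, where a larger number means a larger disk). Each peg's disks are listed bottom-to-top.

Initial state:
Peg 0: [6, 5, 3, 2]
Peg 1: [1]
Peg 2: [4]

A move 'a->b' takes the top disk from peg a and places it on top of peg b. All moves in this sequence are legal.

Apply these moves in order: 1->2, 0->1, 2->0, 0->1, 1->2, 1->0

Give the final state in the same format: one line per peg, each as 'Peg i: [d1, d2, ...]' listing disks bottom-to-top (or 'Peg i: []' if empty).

After move 1 (1->2):
Peg 0: [6, 5, 3, 2]
Peg 1: []
Peg 2: [4, 1]

After move 2 (0->1):
Peg 0: [6, 5, 3]
Peg 1: [2]
Peg 2: [4, 1]

After move 3 (2->0):
Peg 0: [6, 5, 3, 1]
Peg 1: [2]
Peg 2: [4]

After move 4 (0->1):
Peg 0: [6, 5, 3]
Peg 1: [2, 1]
Peg 2: [4]

After move 5 (1->2):
Peg 0: [6, 5, 3]
Peg 1: [2]
Peg 2: [4, 1]

After move 6 (1->0):
Peg 0: [6, 5, 3, 2]
Peg 1: []
Peg 2: [4, 1]

Answer: Peg 0: [6, 5, 3, 2]
Peg 1: []
Peg 2: [4, 1]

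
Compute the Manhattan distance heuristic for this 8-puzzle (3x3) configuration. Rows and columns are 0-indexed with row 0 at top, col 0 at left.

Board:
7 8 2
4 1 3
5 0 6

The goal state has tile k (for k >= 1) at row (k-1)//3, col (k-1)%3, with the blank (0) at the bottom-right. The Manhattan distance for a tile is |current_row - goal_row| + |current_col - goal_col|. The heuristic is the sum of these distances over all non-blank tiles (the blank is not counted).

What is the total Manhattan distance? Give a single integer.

Answer: 11

Derivation:
Tile 7: at (0,0), goal (2,0), distance |0-2|+|0-0| = 2
Tile 8: at (0,1), goal (2,1), distance |0-2|+|1-1| = 2
Tile 2: at (0,2), goal (0,1), distance |0-0|+|2-1| = 1
Tile 4: at (1,0), goal (1,0), distance |1-1|+|0-0| = 0
Tile 1: at (1,1), goal (0,0), distance |1-0|+|1-0| = 2
Tile 3: at (1,2), goal (0,2), distance |1-0|+|2-2| = 1
Tile 5: at (2,0), goal (1,1), distance |2-1|+|0-1| = 2
Tile 6: at (2,2), goal (1,2), distance |2-1|+|2-2| = 1
Sum: 2 + 2 + 1 + 0 + 2 + 1 + 2 + 1 = 11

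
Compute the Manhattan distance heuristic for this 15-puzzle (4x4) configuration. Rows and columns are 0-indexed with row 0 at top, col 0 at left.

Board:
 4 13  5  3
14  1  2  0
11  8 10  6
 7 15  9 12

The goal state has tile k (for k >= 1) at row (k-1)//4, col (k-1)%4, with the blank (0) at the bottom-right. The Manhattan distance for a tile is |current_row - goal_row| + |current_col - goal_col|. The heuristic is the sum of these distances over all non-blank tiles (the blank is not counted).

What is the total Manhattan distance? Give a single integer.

Answer: 36

Derivation:
Tile 4: at (0,0), goal (0,3), distance |0-0|+|0-3| = 3
Tile 13: at (0,1), goal (3,0), distance |0-3|+|1-0| = 4
Tile 5: at (0,2), goal (1,0), distance |0-1|+|2-0| = 3
Tile 3: at (0,3), goal (0,2), distance |0-0|+|3-2| = 1
Tile 14: at (1,0), goal (3,1), distance |1-3|+|0-1| = 3
Tile 1: at (1,1), goal (0,0), distance |1-0|+|1-0| = 2
Tile 2: at (1,2), goal (0,1), distance |1-0|+|2-1| = 2
Tile 11: at (2,0), goal (2,2), distance |2-2|+|0-2| = 2
Tile 8: at (2,1), goal (1,3), distance |2-1|+|1-3| = 3
Tile 10: at (2,2), goal (2,1), distance |2-2|+|2-1| = 1
Tile 6: at (2,3), goal (1,1), distance |2-1|+|3-1| = 3
Tile 7: at (3,0), goal (1,2), distance |3-1|+|0-2| = 4
Tile 15: at (3,1), goal (3,2), distance |3-3|+|1-2| = 1
Tile 9: at (3,2), goal (2,0), distance |3-2|+|2-0| = 3
Tile 12: at (3,3), goal (2,3), distance |3-2|+|3-3| = 1
Sum: 3 + 4 + 3 + 1 + 3 + 2 + 2 + 2 + 3 + 1 + 3 + 4 + 1 + 3 + 1 = 36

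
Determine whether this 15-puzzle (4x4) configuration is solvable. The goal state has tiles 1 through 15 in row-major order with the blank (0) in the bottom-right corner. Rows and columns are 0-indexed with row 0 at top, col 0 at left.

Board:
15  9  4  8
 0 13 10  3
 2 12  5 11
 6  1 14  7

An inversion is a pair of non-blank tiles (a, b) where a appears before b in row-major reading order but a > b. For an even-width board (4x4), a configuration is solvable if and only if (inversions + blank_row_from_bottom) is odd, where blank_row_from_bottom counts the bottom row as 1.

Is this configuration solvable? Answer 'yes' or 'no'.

Answer: yes

Derivation:
Inversions: 60
Blank is in row 1 (0-indexed from top), which is row 3 counting from the bottom (bottom = 1).
60 + 3 = 63, which is odd, so the puzzle is solvable.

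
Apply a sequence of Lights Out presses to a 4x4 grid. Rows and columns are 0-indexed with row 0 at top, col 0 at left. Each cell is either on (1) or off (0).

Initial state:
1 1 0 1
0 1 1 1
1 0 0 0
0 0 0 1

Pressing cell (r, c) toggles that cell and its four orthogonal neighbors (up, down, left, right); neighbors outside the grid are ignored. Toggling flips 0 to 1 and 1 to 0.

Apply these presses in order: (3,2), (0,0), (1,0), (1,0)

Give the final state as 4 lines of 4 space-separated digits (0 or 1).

Answer: 0 0 0 1
1 1 1 1
1 0 1 0
0 1 1 0

Derivation:
After press 1 at (3,2):
1 1 0 1
0 1 1 1
1 0 1 0
0 1 1 0

After press 2 at (0,0):
0 0 0 1
1 1 1 1
1 0 1 0
0 1 1 0

After press 3 at (1,0):
1 0 0 1
0 0 1 1
0 0 1 0
0 1 1 0

After press 4 at (1,0):
0 0 0 1
1 1 1 1
1 0 1 0
0 1 1 0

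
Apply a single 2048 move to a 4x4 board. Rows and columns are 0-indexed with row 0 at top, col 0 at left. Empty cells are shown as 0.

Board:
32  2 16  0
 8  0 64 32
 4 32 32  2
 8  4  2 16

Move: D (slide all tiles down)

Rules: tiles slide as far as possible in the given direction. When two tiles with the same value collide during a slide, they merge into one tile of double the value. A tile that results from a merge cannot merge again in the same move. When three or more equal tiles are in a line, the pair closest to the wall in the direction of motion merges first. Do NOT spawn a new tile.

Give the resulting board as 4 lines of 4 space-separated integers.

Answer: 32  0 16  0
 8  2 64 32
 4 32 32  2
 8  4  2 16

Derivation:
Slide down:
col 0: [32, 8, 4, 8] -> [32, 8, 4, 8]
col 1: [2, 0, 32, 4] -> [0, 2, 32, 4]
col 2: [16, 64, 32, 2] -> [16, 64, 32, 2]
col 3: [0, 32, 2, 16] -> [0, 32, 2, 16]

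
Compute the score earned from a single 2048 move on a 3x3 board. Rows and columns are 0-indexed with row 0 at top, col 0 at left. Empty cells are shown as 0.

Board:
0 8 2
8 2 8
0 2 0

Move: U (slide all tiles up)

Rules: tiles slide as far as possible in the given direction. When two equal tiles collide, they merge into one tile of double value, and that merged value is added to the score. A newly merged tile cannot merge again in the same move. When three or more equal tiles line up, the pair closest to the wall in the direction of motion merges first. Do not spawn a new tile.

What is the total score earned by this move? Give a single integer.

Answer: 4

Derivation:
Slide up:
col 0: [0, 8, 0] -> [8, 0, 0]  score +0 (running 0)
col 1: [8, 2, 2] -> [8, 4, 0]  score +4 (running 4)
col 2: [2, 8, 0] -> [2, 8, 0]  score +0 (running 4)
Board after move:
8 8 2
0 4 8
0 0 0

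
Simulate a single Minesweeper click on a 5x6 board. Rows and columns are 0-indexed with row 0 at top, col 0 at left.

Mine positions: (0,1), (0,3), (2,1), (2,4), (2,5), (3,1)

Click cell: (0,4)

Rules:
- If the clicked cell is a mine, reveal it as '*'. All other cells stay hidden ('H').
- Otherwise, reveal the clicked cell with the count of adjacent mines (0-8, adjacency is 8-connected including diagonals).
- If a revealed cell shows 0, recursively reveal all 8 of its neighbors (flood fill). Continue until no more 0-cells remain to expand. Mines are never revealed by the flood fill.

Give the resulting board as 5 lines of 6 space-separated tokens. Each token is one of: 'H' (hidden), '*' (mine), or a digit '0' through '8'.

H H H H 1 H
H H H H H H
H H H H H H
H H H H H H
H H H H H H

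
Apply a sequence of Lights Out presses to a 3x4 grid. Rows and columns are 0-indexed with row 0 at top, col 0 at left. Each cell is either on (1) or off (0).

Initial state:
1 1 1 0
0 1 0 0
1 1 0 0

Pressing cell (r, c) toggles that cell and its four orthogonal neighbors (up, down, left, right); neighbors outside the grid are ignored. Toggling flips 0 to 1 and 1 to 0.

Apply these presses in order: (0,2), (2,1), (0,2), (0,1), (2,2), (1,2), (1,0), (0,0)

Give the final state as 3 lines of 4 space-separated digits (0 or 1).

After press 1 at (0,2):
1 0 0 1
0 1 1 0
1 1 0 0

After press 2 at (2,1):
1 0 0 1
0 0 1 0
0 0 1 0

After press 3 at (0,2):
1 1 1 0
0 0 0 0
0 0 1 0

After press 4 at (0,1):
0 0 0 0
0 1 0 0
0 0 1 0

After press 5 at (2,2):
0 0 0 0
0 1 1 0
0 1 0 1

After press 6 at (1,2):
0 0 1 0
0 0 0 1
0 1 1 1

After press 7 at (1,0):
1 0 1 0
1 1 0 1
1 1 1 1

After press 8 at (0,0):
0 1 1 0
0 1 0 1
1 1 1 1

Answer: 0 1 1 0
0 1 0 1
1 1 1 1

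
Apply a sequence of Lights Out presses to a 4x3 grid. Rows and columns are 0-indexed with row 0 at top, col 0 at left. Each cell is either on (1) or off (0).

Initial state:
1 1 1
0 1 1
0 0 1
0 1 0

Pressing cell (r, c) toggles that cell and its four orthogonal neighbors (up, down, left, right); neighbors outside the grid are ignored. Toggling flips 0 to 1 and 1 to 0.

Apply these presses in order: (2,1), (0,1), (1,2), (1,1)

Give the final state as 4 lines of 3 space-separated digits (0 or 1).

Answer: 0 1 1
1 1 1
1 0 1
0 0 0

Derivation:
After press 1 at (2,1):
1 1 1
0 0 1
1 1 0
0 0 0

After press 2 at (0,1):
0 0 0
0 1 1
1 1 0
0 0 0

After press 3 at (1,2):
0 0 1
0 0 0
1 1 1
0 0 0

After press 4 at (1,1):
0 1 1
1 1 1
1 0 1
0 0 0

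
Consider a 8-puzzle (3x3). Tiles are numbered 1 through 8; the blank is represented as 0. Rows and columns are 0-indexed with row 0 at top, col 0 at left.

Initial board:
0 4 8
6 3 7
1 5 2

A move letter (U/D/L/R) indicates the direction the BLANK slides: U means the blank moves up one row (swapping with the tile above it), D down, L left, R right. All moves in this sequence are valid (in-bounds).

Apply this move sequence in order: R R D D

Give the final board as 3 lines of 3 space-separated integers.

Answer: 4 8 7
6 3 2
1 5 0

Derivation:
After move 1 (R):
4 0 8
6 3 7
1 5 2

After move 2 (R):
4 8 0
6 3 7
1 5 2

After move 3 (D):
4 8 7
6 3 0
1 5 2

After move 4 (D):
4 8 7
6 3 2
1 5 0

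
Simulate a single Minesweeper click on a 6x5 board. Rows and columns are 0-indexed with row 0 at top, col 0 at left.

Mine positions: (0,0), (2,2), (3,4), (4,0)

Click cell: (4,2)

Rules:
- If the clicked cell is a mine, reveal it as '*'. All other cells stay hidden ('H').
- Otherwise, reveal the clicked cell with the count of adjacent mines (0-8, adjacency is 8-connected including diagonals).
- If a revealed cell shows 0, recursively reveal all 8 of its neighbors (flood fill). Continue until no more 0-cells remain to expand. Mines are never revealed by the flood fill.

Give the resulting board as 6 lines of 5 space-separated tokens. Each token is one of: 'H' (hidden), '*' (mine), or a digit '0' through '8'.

H H H H H
H H H H H
H H H H H
H 2 1 2 H
H 1 0 1 1
H 1 0 0 0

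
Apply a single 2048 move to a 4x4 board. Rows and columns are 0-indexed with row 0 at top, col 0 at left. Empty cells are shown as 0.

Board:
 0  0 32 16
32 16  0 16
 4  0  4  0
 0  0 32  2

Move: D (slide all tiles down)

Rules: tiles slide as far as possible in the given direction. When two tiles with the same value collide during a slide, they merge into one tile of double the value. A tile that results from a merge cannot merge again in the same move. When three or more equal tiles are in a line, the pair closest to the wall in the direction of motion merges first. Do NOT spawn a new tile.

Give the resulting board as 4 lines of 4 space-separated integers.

Slide down:
col 0: [0, 32, 4, 0] -> [0, 0, 32, 4]
col 1: [0, 16, 0, 0] -> [0, 0, 0, 16]
col 2: [32, 0, 4, 32] -> [0, 32, 4, 32]
col 3: [16, 16, 0, 2] -> [0, 0, 32, 2]

Answer:  0  0  0  0
 0  0 32  0
32  0  4 32
 4 16 32  2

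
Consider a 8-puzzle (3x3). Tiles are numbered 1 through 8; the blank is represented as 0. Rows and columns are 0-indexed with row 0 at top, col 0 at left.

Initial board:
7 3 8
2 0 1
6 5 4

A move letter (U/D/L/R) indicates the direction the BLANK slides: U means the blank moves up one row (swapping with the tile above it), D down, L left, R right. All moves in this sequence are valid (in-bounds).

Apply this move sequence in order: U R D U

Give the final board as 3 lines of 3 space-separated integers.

Answer: 7 8 0
2 3 1
6 5 4

Derivation:
After move 1 (U):
7 0 8
2 3 1
6 5 4

After move 2 (R):
7 8 0
2 3 1
6 5 4

After move 3 (D):
7 8 1
2 3 0
6 5 4

After move 4 (U):
7 8 0
2 3 1
6 5 4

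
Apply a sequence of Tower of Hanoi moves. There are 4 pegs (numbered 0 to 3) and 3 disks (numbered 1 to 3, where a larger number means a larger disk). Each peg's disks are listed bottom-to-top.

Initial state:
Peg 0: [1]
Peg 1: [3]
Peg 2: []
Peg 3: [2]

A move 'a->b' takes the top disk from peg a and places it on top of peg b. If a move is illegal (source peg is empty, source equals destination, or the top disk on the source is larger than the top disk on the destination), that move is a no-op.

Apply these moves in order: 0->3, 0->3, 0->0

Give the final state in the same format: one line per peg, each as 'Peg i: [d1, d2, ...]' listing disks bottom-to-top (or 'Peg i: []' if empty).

After move 1 (0->3):
Peg 0: []
Peg 1: [3]
Peg 2: []
Peg 3: [2, 1]

After move 2 (0->3):
Peg 0: []
Peg 1: [3]
Peg 2: []
Peg 3: [2, 1]

After move 3 (0->0):
Peg 0: []
Peg 1: [3]
Peg 2: []
Peg 3: [2, 1]

Answer: Peg 0: []
Peg 1: [3]
Peg 2: []
Peg 3: [2, 1]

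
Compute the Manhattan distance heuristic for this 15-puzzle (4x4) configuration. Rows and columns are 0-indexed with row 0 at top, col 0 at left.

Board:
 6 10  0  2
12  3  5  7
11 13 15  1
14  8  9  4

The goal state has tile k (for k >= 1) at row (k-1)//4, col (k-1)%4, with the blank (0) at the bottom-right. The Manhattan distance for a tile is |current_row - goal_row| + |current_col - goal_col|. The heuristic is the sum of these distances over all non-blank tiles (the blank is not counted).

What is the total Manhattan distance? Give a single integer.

Tile 6: (0,0)->(1,1) = 2
Tile 10: (0,1)->(2,1) = 2
Tile 2: (0,3)->(0,1) = 2
Tile 12: (1,0)->(2,3) = 4
Tile 3: (1,1)->(0,2) = 2
Tile 5: (1,2)->(1,0) = 2
Tile 7: (1,3)->(1,2) = 1
Tile 11: (2,0)->(2,2) = 2
Tile 13: (2,1)->(3,0) = 2
Tile 15: (2,2)->(3,2) = 1
Tile 1: (2,3)->(0,0) = 5
Tile 14: (3,0)->(3,1) = 1
Tile 8: (3,1)->(1,3) = 4
Tile 9: (3,2)->(2,0) = 3
Tile 4: (3,3)->(0,3) = 3
Sum: 2 + 2 + 2 + 4 + 2 + 2 + 1 + 2 + 2 + 1 + 5 + 1 + 4 + 3 + 3 = 36

Answer: 36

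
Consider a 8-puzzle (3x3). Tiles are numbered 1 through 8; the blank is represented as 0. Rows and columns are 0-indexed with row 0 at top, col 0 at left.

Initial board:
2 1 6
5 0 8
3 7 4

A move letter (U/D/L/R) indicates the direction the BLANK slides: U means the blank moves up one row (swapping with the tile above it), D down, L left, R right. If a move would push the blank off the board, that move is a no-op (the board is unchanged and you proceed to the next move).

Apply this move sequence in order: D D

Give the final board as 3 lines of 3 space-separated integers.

Answer: 2 1 6
5 7 8
3 0 4

Derivation:
After move 1 (D):
2 1 6
5 7 8
3 0 4

After move 2 (D):
2 1 6
5 7 8
3 0 4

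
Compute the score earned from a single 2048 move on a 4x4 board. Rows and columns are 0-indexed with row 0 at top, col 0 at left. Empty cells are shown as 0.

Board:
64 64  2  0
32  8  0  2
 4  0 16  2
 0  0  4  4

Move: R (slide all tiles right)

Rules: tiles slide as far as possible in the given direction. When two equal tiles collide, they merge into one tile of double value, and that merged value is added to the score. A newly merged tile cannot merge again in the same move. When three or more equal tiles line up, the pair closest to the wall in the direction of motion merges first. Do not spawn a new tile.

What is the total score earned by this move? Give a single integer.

Slide right:
row 0: [64, 64, 2, 0] -> [0, 0, 128, 2]  score +128 (running 128)
row 1: [32, 8, 0, 2] -> [0, 32, 8, 2]  score +0 (running 128)
row 2: [4, 0, 16, 2] -> [0, 4, 16, 2]  score +0 (running 128)
row 3: [0, 0, 4, 4] -> [0, 0, 0, 8]  score +8 (running 136)
Board after move:
  0   0 128   2
  0  32   8   2
  0   4  16   2
  0   0   0   8

Answer: 136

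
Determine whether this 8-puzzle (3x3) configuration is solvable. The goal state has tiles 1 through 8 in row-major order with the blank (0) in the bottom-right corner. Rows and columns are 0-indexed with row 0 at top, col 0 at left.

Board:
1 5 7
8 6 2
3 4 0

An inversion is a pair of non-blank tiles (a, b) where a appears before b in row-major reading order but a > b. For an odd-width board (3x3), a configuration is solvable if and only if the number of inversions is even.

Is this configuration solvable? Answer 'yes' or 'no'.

Inversions (pairs i<j in row-major order where tile[i] > tile[j] > 0): 14
14 is even, so the puzzle is solvable.

Answer: yes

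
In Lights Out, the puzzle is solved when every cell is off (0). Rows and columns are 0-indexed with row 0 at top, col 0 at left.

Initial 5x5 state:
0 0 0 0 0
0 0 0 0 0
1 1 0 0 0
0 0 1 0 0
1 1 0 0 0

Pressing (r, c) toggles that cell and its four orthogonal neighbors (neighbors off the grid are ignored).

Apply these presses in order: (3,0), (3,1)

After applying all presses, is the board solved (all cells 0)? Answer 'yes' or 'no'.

Answer: yes

Derivation:
After press 1 at (3,0):
0 0 0 0 0
0 0 0 0 0
0 1 0 0 0
1 1 1 0 0
0 1 0 0 0

After press 2 at (3,1):
0 0 0 0 0
0 0 0 0 0
0 0 0 0 0
0 0 0 0 0
0 0 0 0 0

Lights still on: 0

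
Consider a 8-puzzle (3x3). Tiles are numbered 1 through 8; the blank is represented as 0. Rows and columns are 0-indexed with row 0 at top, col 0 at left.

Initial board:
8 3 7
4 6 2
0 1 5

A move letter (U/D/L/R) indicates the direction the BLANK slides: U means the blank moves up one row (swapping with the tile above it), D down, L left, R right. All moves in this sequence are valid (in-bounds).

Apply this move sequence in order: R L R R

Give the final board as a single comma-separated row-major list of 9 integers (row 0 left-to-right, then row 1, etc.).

Answer: 8, 3, 7, 4, 6, 2, 1, 5, 0

Derivation:
After move 1 (R):
8 3 7
4 6 2
1 0 5

After move 2 (L):
8 3 7
4 6 2
0 1 5

After move 3 (R):
8 3 7
4 6 2
1 0 5

After move 4 (R):
8 3 7
4 6 2
1 5 0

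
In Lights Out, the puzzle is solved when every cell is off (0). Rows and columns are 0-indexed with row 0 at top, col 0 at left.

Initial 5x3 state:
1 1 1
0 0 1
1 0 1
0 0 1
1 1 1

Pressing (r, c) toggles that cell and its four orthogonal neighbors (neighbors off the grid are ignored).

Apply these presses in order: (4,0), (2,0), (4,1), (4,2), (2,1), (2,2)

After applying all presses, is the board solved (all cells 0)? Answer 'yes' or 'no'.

After press 1 at (4,0):
1 1 1
0 0 1
1 0 1
1 0 1
0 0 1

After press 2 at (2,0):
1 1 1
1 0 1
0 1 1
0 0 1
0 0 1

After press 3 at (4,1):
1 1 1
1 0 1
0 1 1
0 1 1
1 1 0

After press 4 at (4,2):
1 1 1
1 0 1
0 1 1
0 1 0
1 0 1

After press 5 at (2,1):
1 1 1
1 1 1
1 0 0
0 0 0
1 0 1

After press 6 at (2,2):
1 1 1
1 1 0
1 1 1
0 0 1
1 0 1

Lights still on: 11

Answer: no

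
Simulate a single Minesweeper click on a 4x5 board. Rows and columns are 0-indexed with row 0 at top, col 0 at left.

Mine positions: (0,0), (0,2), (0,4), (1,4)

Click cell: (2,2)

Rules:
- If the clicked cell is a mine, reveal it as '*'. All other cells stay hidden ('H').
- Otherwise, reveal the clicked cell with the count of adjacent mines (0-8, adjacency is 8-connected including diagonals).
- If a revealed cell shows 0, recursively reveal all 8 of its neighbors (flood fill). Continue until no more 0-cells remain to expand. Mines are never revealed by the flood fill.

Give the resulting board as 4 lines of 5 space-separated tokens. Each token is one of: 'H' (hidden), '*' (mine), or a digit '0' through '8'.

H H H H H
1 2 1 3 H
0 0 0 1 1
0 0 0 0 0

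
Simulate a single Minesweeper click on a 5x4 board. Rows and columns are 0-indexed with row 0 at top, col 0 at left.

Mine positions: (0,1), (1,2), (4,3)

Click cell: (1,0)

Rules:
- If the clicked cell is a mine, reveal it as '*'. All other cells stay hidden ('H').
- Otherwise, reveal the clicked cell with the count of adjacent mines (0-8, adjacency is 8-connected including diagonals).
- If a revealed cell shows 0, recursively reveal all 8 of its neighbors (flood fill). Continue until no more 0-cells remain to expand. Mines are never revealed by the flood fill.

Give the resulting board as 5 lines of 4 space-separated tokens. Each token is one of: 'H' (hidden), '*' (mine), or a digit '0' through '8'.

H H H H
1 H H H
H H H H
H H H H
H H H H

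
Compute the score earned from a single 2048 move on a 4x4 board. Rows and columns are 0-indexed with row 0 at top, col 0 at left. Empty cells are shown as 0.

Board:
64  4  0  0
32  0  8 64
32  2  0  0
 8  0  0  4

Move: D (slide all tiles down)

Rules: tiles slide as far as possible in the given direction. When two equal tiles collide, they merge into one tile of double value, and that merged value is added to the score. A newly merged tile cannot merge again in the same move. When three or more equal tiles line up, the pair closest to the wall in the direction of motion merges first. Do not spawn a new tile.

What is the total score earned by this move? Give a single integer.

Slide down:
col 0: [64, 32, 32, 8] -> [0, 64, 64, 8]  score +64 (running 64)
col 1: [4, 0, 2, 0] -> [0, 0, 4, 2]  score +0 (running 64)
col 2: [0, 8, 0, 0] -> [0, 0, 0, 8]  score +0 (running 64)
col 3: [0, 64, 0, 4] -> [0, 0, 64, 4]  score +0 (running 64)
Board after move:
 0  0  0  0
64  0  0  0
64  4  0 64
 8  2  8  4

Answer: 64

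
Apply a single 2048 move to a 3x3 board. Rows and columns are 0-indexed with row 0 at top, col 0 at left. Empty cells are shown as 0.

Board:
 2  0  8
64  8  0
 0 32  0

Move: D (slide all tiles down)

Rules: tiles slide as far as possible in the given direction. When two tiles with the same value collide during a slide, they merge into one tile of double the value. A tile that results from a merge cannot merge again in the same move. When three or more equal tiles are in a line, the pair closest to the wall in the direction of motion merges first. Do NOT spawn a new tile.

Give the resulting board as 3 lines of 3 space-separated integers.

Slide down:
col 0: [2, 64, 0] -> [0, 2, 64]
col 1: [0, 8, 32] -> [0, 8, 32]
col 2: [8, 0, 0] -> [0, 0, 8]

Answer:  0  0  0
 2  8  0
64 32  8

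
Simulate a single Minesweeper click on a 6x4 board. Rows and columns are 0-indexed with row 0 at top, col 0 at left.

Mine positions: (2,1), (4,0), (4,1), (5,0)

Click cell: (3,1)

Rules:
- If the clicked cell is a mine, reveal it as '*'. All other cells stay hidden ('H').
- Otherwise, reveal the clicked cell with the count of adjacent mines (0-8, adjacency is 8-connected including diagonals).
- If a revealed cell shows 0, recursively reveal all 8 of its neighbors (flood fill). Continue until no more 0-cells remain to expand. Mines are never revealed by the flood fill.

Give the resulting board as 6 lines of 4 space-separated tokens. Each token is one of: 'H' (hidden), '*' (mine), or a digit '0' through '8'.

H H H H
H H H H
H H H H
H 3 H H
H H H H
H H H H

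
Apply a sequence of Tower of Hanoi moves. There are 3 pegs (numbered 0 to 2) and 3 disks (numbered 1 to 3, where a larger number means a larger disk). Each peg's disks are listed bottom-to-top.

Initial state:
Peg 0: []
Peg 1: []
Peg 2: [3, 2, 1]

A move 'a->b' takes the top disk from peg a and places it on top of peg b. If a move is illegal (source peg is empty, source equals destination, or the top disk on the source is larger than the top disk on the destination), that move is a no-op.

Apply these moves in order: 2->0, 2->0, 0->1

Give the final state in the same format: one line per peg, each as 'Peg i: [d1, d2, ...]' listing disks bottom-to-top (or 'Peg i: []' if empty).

Answer: Peg 0: []
Peg 1: [1]
Peg 2: [3, 2]

Derivation:
After move 1 (2->0):
Peg 0: [1]
Peg 1: []
Peg 2: [3, 2]

After move 2 (2->0):
Peg 0: [1]
Peg 1: []
Peg 2: [3, 2]

After move 3 (0->1):
Peg 0: []
Peg 1: [1]
Peg 2: [3, 2]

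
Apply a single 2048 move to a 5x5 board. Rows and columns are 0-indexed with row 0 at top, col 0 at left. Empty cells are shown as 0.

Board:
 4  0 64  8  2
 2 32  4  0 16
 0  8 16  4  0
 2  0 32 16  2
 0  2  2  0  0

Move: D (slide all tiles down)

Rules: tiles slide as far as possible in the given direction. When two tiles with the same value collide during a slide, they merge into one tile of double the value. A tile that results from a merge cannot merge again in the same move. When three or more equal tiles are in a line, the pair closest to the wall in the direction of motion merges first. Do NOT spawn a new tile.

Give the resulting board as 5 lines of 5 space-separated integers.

Answer:  0  0 64  0  0
 0  0  4  0  0
 0 32 16  8  2
 4  8 32  4 16
 4  2  2 16  2

Derivation:
Slide down:
col 0: [4, 2, 0, 2, 0] -> [0, 0, 0, 4, 4]
col 1: [0, 32, 8, 0, 2] -> [0, 0, 32, 8, 2]
col 2: [64, 4, 16, 32, 2] -> [64, 4, 16, 32, 2]
col 3: [8, 0, 4, 16, 0] -> [0, 0, 8, 4, 16]
col 4: [2, 16, 0, 2, 0] -> [0, 0, 2, 16, 2]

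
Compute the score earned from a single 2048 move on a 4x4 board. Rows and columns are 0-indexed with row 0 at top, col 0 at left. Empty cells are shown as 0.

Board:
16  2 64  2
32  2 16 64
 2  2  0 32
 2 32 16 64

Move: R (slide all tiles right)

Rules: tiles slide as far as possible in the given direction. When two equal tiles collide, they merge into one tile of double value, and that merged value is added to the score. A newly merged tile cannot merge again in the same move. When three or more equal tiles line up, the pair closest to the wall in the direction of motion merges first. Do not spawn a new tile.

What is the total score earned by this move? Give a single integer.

Slide right:
row 0: [16, 2, 64, 2] -> [16, 2, 64, 2]  score +0 (running 0)
row 1: [32, 2, 16, 64] -> [32, 2, 16, 64]  score +0 (running 0)
row 2: [2, 2, 0, 32] -> [0, 0, 4, 32]  score +4 (running 4)
row 3: [2, 32, 16, 64] -> [2, 32, 16, 64]  score +0 (running 4)
Board after move:
16  2 64  2
32  2 16 64
 0  0  4 32
 2 32 16 64

Answer: 4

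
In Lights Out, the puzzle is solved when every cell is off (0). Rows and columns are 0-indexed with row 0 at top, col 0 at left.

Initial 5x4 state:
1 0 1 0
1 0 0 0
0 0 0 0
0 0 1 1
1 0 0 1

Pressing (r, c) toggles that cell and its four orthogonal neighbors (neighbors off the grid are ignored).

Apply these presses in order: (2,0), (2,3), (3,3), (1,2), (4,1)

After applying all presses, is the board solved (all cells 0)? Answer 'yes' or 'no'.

Answer: no

Derivation:
After press 1 at (2,0):
1 0 1 0
0 0 0 0
1 1 0 0
1 0 1 1
1 0 0 1

After press 2 at (2,3):
1 0 1 0
0 0 0 1
1 1 1 1
1 0 1 0
1 0 0 1

After press 3 at (3,3):
1 0 1 0
0 0 0 1
1 1 1 0
1 0 0 1
1 0 0 0

After press 4 at (1,2):
1 0 0 0
0 1 1 0
1 1 0 0
1 0 0 1
1 0 0 0

After press 5 at (4,1):
1 0 0 0
0 1 1 0
1 1 0 0
1 1 0 1
0 1 1 0

Lights still on: 10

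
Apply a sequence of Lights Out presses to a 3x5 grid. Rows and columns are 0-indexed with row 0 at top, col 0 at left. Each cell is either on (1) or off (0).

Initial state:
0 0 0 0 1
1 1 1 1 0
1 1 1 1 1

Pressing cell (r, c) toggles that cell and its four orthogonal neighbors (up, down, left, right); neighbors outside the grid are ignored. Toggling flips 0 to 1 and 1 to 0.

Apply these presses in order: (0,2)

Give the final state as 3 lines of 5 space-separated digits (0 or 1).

After press 1 at (0,2):
0 1 1 1 1
1 1 0 1 0
1 1 1 1 1

Answer: 0 1 1 1 1
1 1 0 1 0
1 1 1 1 1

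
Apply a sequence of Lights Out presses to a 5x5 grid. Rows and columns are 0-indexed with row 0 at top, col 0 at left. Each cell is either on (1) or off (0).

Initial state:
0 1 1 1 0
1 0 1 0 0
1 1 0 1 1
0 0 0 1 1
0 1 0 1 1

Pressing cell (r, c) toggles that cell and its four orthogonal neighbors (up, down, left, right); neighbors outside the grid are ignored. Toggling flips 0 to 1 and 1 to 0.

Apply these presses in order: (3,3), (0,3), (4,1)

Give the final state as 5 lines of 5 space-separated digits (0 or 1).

Answer: 0 1 0 0 1
1 0 1 1 0
1 1 0 0 1
0 1 1 0 0
1 0 1 0 1

Derivation:
After press 1 at (3,3):
0 1 1 1 0
1 0 1 0 0
1 1 0 0 1
0 0 1 0 0
0 1 0 0 1

After press 2 at (0,3):
0 1 0 0 1
1 0 1 1 0
1 1 0 0 1
0 0 1 0 0
0 1 0 0 1

After press 3 at (4,1):
0 1 0 0 1
1 0 1 1 0
1 1 0 0 1
0 1 1 0 0
1 0 1 0 1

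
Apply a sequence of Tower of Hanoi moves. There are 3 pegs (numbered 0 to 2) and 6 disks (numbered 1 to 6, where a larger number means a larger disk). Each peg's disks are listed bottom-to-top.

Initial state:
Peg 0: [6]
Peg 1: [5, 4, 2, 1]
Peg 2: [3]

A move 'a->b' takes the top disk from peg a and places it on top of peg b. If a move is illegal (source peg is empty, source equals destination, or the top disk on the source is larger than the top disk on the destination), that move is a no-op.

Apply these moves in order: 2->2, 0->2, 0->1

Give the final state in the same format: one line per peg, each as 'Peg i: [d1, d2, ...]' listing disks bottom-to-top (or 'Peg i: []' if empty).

Answer: Peg 0: [6]
Peg 1: [5, 4, 2, 1]
Peg 2: [3]

Derivation:
After move 1 (2->2):
Peg 0: [6]
Peg 1: [5, 4, 2, 1]
Peg 2: [3]

After move 2 (0->2):
Peg 0: [6]
Peg 1: [5, 4, 2, 1]
Peg 2: [3]

After move 3 (0->1):
Peg 0: [6]
Peg 1: [5, 4, 2, 1]
Peg 2: [3]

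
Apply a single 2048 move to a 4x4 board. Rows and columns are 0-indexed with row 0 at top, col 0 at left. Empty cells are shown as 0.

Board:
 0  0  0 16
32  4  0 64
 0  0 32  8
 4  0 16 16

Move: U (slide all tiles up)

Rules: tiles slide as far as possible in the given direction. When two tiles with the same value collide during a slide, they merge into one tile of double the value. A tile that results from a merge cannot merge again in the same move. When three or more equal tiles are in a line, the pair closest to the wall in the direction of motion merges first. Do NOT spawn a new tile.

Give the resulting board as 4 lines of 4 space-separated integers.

Answer: 32  4 32 16
 4  0 16 64
 0  0  0  8
 0  0  0 16

Derivation:
Slide up:
col 0: [0, 32, 0, 4] -> [32, 4, 0, 0]
col 1: [0, 4, 0, 0] -> [4, 0, 0, 0]
col 2: [0, 0, 32, 16] -> [32, 16, 0, 0]
col 3: [16, 64, 8, 16] -> [16, 64, 8, 16]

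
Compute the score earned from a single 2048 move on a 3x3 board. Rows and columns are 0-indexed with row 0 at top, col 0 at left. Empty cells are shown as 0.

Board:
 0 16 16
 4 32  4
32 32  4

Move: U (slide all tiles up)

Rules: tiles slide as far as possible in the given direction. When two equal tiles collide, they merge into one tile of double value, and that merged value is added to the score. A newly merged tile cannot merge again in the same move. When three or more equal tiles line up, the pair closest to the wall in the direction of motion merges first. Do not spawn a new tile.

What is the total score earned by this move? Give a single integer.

Answer: 72

Derivation:
Slide up:
col 0: [0, 4, 32] -> [4, 32, 0]  score +0 (running 0)
col 1: [16, 32, 32] -> [16, 64, 0]  score +64 (running 64)
col 2: [16, 4, 4] -> [16, 8, 0]  score +8 (running 72)
Board after move:
 4 16 16
32 64  8
 0  0  0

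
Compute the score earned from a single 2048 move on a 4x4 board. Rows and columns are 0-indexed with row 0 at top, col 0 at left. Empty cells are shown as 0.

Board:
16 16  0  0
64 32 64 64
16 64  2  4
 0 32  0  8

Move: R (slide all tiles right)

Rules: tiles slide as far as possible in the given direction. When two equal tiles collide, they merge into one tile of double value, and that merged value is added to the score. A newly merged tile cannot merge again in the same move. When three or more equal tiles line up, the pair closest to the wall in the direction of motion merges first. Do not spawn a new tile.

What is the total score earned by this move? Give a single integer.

Slide right:
row 0: [16, 16, 0, 0] -> [0, 0, 0, 32]  score +32 (running 32)
row 1: [64, 32, 64, 64] -> [0, 64, 32, 128]  score +128 (running 160)
row 2: [16, 64, 2, 4] -> [16, 64, 2, 4]  score +0 (running 160)
row 3: [0, 32, 0, 8] -> [0, 0, 32, 8]  score +0 (running 160)
Board after move:
  0   0   0  32
  0  64  32 128
 16  64   2   4
  0   0  32   8

Answer: 160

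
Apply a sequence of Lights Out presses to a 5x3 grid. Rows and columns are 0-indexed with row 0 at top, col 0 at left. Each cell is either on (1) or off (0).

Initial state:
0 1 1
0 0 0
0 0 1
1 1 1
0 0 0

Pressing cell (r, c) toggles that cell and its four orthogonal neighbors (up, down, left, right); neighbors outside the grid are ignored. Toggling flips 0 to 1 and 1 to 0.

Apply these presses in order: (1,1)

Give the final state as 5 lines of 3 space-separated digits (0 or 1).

After press 1 at (1,1):
0 0 1
1 1 1
0 1 1
1 1 1
0 0 0

Answer: 0 0 1
1 1 1
0 1 1
1 1 1
0 0 0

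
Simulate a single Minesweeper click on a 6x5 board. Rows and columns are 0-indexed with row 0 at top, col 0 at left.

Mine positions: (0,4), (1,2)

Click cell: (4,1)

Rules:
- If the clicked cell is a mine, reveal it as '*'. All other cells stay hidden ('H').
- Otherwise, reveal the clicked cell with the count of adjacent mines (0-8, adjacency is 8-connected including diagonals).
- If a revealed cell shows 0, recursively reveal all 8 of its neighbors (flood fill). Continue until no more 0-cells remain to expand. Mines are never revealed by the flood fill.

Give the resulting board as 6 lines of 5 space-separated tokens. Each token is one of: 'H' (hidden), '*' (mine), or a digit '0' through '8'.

0 1 H H H
0 1 H 2 1
0 1 1 1 0
0 0 0 0 0
0 0 0 0 0
0 0 0 0 0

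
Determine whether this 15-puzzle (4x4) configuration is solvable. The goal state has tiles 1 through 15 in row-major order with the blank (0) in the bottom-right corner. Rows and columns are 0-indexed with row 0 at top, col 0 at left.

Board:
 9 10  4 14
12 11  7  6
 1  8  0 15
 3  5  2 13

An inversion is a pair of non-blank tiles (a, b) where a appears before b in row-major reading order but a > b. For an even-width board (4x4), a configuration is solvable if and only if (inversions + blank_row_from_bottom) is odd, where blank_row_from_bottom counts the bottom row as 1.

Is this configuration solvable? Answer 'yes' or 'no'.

Answer: no

Derivation:
Inversions: 62
Blank is in row 2 (0-indexed from top), which is row 2 counting from the bottom (bottom = 1).
62 + 2 = 64, which is even, so the puzzle is not solvable.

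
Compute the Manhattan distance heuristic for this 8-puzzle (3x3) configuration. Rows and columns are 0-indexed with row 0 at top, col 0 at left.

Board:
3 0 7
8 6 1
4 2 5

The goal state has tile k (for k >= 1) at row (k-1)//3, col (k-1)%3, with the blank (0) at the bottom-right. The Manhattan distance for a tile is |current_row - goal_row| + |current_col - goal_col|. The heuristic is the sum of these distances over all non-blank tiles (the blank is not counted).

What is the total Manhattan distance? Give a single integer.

Answer: 17

Derivation:
Tile 3: (0,0)->(0,2) = 2
Tile 7: (0,2)->(2,0) = 4
Tile 8: (1,0)->(2,1) = 2
Tile 6: (1,1)->(1,2) = 1
Tile 1: (1,2)->(0,0) = 3
Tile 4: (2,0)->(1,0) = 1
Tile 2: (2,1)->(0,1) = 2
Tile 5: (2,2)->(1,1) = 2
Sum: 2 + 4 + 2 + 1 + 3 + 1 + 2 + 2 = 17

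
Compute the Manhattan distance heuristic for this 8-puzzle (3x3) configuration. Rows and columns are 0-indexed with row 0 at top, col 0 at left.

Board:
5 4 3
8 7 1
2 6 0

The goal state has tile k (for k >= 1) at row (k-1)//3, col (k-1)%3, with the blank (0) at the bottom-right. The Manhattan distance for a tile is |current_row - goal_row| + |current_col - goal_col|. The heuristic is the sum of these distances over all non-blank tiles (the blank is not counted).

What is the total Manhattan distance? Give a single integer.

Tile 5: (0,0)->(1,1) = 2
Tile 4: (0,1)->(1,0) = 2
Tile 3: (0,2)->(0,2) = 0
Tile 8: (1,0)->(2,1) = 2
Tile 7: (1,1)->(2,0) = 2
Tile 1: (1,2)->(0,0) = 3
Tile 2: (2,0)->(0,1) = 3
Tile 6: (2,1)->(1,2) = 2
Sum: 2 + 2 + 0 + 2 + 2 + 3 + 3 + 2 = 16

Answer: 16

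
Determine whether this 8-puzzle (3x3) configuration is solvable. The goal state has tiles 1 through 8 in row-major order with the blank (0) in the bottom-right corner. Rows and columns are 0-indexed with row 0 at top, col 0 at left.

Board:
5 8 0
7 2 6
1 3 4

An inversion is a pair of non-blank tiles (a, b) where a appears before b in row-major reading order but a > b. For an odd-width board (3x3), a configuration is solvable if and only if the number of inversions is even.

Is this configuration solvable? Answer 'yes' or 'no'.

Inversions (pairs i<j in row-major order where tile[i] > tile[j] > 0): 19
19 is odd, so the puzzle is not solvable.

Answer: no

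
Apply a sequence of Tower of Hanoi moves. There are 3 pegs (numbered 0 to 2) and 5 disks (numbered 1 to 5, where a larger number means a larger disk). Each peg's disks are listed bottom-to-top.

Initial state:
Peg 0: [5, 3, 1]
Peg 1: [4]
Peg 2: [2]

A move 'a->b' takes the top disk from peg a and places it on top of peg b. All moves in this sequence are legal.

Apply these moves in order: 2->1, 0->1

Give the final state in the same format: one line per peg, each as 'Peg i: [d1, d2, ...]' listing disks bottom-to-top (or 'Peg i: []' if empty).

After move 1 (2->1):
Peg 0: [5, 3, 1]
Peg 1: [4, 2]
Peg 2: []

After move 2 (0->1):
Peg 0: [5, 3]
Peg 1: [4, 2, 1]
Peg 2: []

Answer: Peg 0: [5, 3]
Peg 1: [4, 2, 1]
Peg 2: []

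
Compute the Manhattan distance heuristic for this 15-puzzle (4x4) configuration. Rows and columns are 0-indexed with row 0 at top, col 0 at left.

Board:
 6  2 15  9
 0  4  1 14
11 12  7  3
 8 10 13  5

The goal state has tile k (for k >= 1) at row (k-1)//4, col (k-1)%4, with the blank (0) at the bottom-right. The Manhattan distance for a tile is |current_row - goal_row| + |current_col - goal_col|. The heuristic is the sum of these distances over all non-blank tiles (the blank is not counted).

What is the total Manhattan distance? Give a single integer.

Answer: 41

Derivation:
Tile 6: (0,0)->(1,1) = 2
Tile 2: (0,1)->(0,1) = 0
Tile 15: (0,2)->(3,2) = 3
Tile 9: (0,3)->(2,0) = 5
Tile 4: (1,1)->(0,3) = 3
Tile 1: (1,2)->(0,0) = 3
Tile 14: (1,3)->(3,1) = 4
Tile 11: (2,0)->(2,2) = 2
Tile 12: (2,1)->(2,3) = 2
Tile 7: (2,2)->(1,2) = 1
Tile 3: (2,3)->(0,2) = 3
Tile 8: (3,0)->(1,3) = 5
Tile 10: (3,1)->(2,1) = 1
Tile 13: (3,2)->(3,0) = 2
Tile 5: (3,3)->(1,0) = 5
Sum: 2 + 0 + 3 + 5 + 3 + 3 + 4 + 2 + 2 + 1 + 3 + 5 + 1 + 2 + 5 = 41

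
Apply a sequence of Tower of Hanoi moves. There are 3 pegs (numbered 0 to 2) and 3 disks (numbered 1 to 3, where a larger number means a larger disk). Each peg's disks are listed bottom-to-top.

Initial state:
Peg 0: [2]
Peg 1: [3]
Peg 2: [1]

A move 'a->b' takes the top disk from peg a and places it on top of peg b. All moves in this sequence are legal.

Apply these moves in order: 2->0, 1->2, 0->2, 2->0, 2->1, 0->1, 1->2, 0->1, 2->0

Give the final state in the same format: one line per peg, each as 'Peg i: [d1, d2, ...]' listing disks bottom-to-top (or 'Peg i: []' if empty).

Answer: Peg 0: [1]
Peg 1: [3, 2]
Peg 2: []

Derivation:
After move 1 (2->0):
Peg 0: [2, 1]
Peg 1: [3]
Peg 2: []

After move 2 (1->2):
Peg 0: [2, 1]
Peg 1: []
Peg 2: [3]

After move 3 (0->2):
Peg 0: [2]
Peg 1: []
Peg 2: [3, 1]

After move 4 (2->0):
Peg 0: [2, 1]
Peg 1: []
Peg 2: [3]

After move 5 (2->1):
Peg 0: [2, 1]
Peg 1: [3]
Peg 2: []

After move 6 (0->1):
Peg 0: [2]
Peg 1: [3, 1]
Peg 2: []

After move 7 (1->2):
Peg 0: [2]
Peg 1: [3]
Peg 2: [1]

After move 8 (0->1):
Peg 0: []
Peg 1: [3, 2]
Peg 2: [1]

After move 9 (2->0):
Peg 0: [1]
Peg 1: [3, 2]
Peg 2: []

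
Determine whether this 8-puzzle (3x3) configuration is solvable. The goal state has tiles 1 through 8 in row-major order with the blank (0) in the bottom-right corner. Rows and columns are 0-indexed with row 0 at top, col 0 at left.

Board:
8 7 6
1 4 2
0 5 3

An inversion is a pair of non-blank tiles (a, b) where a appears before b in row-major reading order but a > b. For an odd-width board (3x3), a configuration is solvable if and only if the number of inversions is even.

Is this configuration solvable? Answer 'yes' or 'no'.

Answer: no

Derivation:
Inversions (pairs i<j in row-major order where tile[i] > tile[j] > 0): 21
21 is odd, so the puzzle is not solvable.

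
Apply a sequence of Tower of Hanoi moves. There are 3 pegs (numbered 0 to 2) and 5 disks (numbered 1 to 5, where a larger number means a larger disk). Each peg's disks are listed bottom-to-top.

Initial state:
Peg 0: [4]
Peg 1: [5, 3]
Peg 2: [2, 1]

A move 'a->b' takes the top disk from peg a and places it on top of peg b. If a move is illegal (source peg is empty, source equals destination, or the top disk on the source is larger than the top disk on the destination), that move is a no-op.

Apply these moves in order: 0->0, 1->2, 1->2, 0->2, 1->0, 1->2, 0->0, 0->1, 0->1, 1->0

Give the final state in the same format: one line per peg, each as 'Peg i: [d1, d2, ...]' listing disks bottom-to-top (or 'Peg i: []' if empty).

Answer: Peg 0: [4, 3]
Peg 1: [5]
Peg 2: [2, 1]

Derivation:
After move 1 (0->0):
Peg 0: [4]
Peg 1: [5, 3]
Peg 2: [2, 1]

After move 2 (1->2):
Peg 0: [4]
Peg 1: [5, 3]
Peg 2: [2, 1]

After move 3 (1->2):
Peg 0: [4]
Peg 1: [5, 3]
Peg 2: [2, 1]

After move 4 (0->2):
Peg 0: [4]
Peg 1: [5, 3]
Peg 2: [2, 1]

After move 5 (1->0):
Peg 0: [4, 3]
Peg 1: [5]
Peg 2: [2, 1]

After move 6 (1->2):
Peg 0: [4, 3]
Peg 1: [5]
Peg 2: [2, 1]

After move 7 (0->0):
Peg 0: [4, 3]
Peg 1: [5]
Peg 2: [2, 1]

After move 8 (0->1):
Peg 0: [4]
Peg 1: [5, 3]
Peg 2: [2, 1]

After move 9 (0->1):
Peg 0: [4]
Peg 1: [5, 3]
Peg 2: [2, 1]

After move 10 (1->0):
Peg 0: [4, 3]
Peg 1: [5]
Peg 2: [2, 1]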